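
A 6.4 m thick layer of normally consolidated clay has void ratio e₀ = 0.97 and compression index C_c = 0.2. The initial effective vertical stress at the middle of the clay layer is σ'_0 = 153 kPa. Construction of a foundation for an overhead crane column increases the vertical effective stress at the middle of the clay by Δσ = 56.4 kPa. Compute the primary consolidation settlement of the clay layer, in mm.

S_c ≈ 88.6 mm

Final effective stress: σ'_f = σ'_0 + Δσ = 153 + 56.4 = 209.4 kPa.
Normally consolidated clay, so the full stress increment lies on the virgin compression line:
S_c = C_c·H/(1+e₀)·log₁₀(σ'_f/σ'_0) = 0.2×6.4/(1+0.97)×log₁₀(209.4/153)
    = 0.64975 × 0.13629 = 0.08855 m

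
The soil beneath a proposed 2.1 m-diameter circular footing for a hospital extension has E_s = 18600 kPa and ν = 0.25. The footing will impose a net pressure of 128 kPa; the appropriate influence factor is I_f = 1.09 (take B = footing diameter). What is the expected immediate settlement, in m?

Immediate (elastic) settlement: S_e = q·B·(1−ν²)/E_s · I_f.
S_e = 128 × 2.1 × (1 − 0.25²) / 18600 × 1.09
    = 128 × 2.1 × 0.9375 / 18600 × 1.09
    = 0.01477 m

S_e ≈ 0.0148 m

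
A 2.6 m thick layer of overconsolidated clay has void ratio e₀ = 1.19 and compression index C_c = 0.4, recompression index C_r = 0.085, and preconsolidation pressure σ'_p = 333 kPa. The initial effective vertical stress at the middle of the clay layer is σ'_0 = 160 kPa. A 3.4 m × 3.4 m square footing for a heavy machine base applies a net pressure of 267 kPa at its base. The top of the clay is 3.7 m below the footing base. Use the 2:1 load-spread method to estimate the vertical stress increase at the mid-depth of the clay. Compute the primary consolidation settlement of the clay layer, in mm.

Mid-depth of clay below the footing base: z = 3.7 + 2.6/2 = 5 m.
Stress increase at mid-clay by the 2:1 spreading method:
Δσ = qBL/((B+z)(L+z)) = 267×3.4×3.4/((3.4+5)(3.4+5)) = 43.743 kPa
Final effective stress: σ'_f = 160 + 43.743 = 203.74 kPa.
σ'_f = 203.74 ≤ σ'_p = 333 kPa, so the clay remains overconsolidated and only the recompression index applies:
S_c = C_r·H/(1+e₀)·log₁₀(σ'_f/σ'_0) = 0.085×2.6/2.19×log₁₀(203.74/160)
    = 0.10091 × 0.10496 = 0.01059 m

S_c ≈ 10.6 mm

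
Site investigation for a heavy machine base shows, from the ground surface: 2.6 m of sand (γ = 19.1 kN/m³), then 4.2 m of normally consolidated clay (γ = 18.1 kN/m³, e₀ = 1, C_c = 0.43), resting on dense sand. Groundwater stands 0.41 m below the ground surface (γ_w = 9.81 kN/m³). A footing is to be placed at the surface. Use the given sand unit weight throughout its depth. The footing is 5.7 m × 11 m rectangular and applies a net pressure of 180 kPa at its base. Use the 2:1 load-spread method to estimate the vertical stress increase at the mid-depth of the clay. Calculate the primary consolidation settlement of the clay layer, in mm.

S_c ≈ 362 mm

Mid-depth of clay below the ground surface: z = 2.6 + 4.2/2 = 4.7 m.
Total vertical stress at mid-clay: σ_v = 19.1×2.6 + 18.1×2.1 = 87.67 kPa.
Pore pressure: u = 9.81×(4.7 − 0.41) = 42.085 kPa.
Initial effective stress: σ'_0 = σ_v − u = 87.67 − 42.085 = 45.585 kPa.
Stress increase at mid-clay by the 2:1 spreading method:
Δσ = qBL/((B+z)(L+z)) = 180×5.7×11/((5.7+4.7)(11+4.7)) = 69.121 kPa
Final effective stress: σ'_f = σ'_0 + Δσ = 45.585 + 69.121 = 114.71 kPa.
Normally consolidated clay, so the full stress increment lies on the virgin compression line:
S_c = C_c·H/(1+e₀)·log₁₀(σ'_f/σ'_0) = 0.43×4.2/(1+1)×log₁₀(114.71/45.585)
    = 0.903 × 0.40078 = 0.3619 m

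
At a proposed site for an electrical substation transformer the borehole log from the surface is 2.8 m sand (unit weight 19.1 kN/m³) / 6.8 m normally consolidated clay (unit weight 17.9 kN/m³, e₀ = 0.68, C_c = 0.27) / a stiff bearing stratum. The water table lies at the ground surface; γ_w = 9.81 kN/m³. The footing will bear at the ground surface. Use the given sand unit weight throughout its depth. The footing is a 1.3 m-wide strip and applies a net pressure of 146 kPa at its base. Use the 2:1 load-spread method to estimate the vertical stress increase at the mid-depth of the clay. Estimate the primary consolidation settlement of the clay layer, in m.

Mid-depth of clay below the ground surface: z = 2.8 + 6.8/2 = 6.2 m.
Total vertical stress at mid-clay: σ_v = 19.1×2.8 + 17.9×3.4 = 114.34 kPa.
Pore pressure: u = 9.81×(6.2 − 0) = 60.822 kPa.
Initial effective stress: σ'_0 = σ_v − u = 114.34 − 60.822 = 53.518 kPa.
Stress increase at mid-clay by the 2:1 spreading method:
Δσ = qB/(B+z) = 146×1.3/(1.3+6.2) = 25.307 kPa
Final effective stress: σ'_f = σ'_0 + Δσ = 53.518 + 25.307 = 78.825 kPa.
Normally consolidated clay, so the full stress increment lies on the virgin compression line:
S_c = C_c·H/(1+e₀)·log₁₀(σ'_f/σ'_0) = 0.27×6.8/(1+0.68)×log₁₀(78.825/53.518)
    = 1.0929 × 0.16816 = 0.1838 m

S_c ≈ 0.184 m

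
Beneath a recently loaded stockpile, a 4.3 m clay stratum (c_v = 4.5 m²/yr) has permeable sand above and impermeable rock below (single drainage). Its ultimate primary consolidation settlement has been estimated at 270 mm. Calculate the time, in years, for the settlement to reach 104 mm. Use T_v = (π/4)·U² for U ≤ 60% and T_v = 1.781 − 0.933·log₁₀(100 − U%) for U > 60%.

t ≈ 0.479 years

Drainage path length: H_d = H = 4.3 m (single drainage).
U = S(t)/S_ult = 104/270 = 0.3852.
U ≤ 60%: T_v = (π/4)·U² = (π/4)×0.38519² = 0.11653.
t = T_v·H_d²/c_v = 0.11653×4.3²/4.5 = 0.4788 years.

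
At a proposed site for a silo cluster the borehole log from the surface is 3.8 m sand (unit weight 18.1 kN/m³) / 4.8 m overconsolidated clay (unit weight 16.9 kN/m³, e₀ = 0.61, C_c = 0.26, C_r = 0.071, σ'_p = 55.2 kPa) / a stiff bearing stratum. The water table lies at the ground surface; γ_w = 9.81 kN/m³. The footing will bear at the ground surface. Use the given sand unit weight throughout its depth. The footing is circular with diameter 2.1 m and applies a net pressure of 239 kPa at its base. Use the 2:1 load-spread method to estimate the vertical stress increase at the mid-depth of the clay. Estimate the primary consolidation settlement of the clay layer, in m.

Mid-depth of clay below the ground surface: z = 3.8 + 4.8/2 = 6.2 m.
Total vertical stress at mid-clay: σ_v = 18.1×3.8 + 16.9×2.4 = 109.34 kPa.
Pore pressure: u = 9.81×(6.2 − 0) = 60.822 kPa.
Initial effective stress: σ'_0 = σ_v − u = 109.34 − 60.822 = 48.518 kPa.
Stress increase at mid-clay by the 2:1 spreading method:
Δσ ≈ qD²/(D+z)² = 239×2.1²/(2.1+6.2)² = 15.3 kPa
Final effective stress: σ'_f = 48.518 + 15.3 = 63.818 kPa.
σ'_f = 63.818 > σ'_p = 55.2 kPa, so the stress path crosses the preconsolidation pressure — recompression up to σ'_p, then virgin compression beyond:
S_c = H/(1+e₀)·[C_r·log₁₀(σ'_p/σ'_0) + C_c·log₁₀(σ'_f/σ'_p)]
    = 4.8/1.61 × [0.071×log₁₀(55.2/48.518) + 0.26×log₁₀(63.818/55.2)]
    = 2.9814 × [0.0039786 + 0.016381] = 0.0607 m

S_c ≈ 0.0607 m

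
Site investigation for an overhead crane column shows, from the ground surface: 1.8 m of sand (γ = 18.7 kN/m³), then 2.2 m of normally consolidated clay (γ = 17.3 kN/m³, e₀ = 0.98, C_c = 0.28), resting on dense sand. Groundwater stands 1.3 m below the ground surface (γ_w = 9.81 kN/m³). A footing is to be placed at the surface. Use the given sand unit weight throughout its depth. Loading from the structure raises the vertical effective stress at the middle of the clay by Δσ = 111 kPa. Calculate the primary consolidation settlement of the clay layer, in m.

S_c ≈ 0.187 m

Mid-depth of clay below the ground surface: z = 1.8 + 2.2/2 = 2.9 m.
Total vertical stress at mid-clay: σ_v = 18.7×1.8 + 17.3×1.1 = 52.69 kPa.
Pore pressure: u = 9.81×(2.9 − 1.3) = 15.696 kPa.
Initial effective stress: σ'_0 = σ_v − u = 52.69 − 15.696 = 36.994 kPa.
Final effective stress: σ'_f = σ'_0 + Δσ = 36.994 + 111 = 147.99 kPa.
Normally consolidated clay, so the full stress increment lies on the virgin compression line:
S_c = C_c·H/(1+e₀)·log₁₀(σ'_f/σ'_0) = 0.28×2.2/(1+0.98)×log₁₀(147.99/36.994)
    = 0.31111 × 0.6021 = 0.1873 m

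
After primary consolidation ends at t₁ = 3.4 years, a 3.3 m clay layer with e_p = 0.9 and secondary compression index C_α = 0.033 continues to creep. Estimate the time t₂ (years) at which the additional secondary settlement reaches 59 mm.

t₂ ≈ 36.4 years

S_s = C_α·H/(1+e_p)·log₁₀(t₂/t₁) ⇒ log₁₀(t₂/t₁) = S_s·(1+e_p)/(C_α·H).
log₁₀(t₂/t₁) = 0.059 × (1+0.9) / (0.033×3.3) = 1.029
t₂ = t₁ × 10^1.029 = 3.4 × 10.7 = 36.38 years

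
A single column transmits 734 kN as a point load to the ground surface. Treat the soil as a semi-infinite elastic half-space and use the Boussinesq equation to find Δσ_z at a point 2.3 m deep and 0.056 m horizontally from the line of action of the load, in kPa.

Δσ_z ≈ 66.2 kPa

Boussinesq vertical stress below a point load on an elastic half-space:
Δσ_z = 3P/(2πz²) · [1 + (r/z)²]^(−5/2)
r/z = 0.056/2.3 = 0.024348; [1+(r/z)²]^(−5/2) = 0.99852.
Δσ_z = 3×734/(2π×2.3²) × 0.99852 = 66.249 × 0.99852 = 66.15 kPa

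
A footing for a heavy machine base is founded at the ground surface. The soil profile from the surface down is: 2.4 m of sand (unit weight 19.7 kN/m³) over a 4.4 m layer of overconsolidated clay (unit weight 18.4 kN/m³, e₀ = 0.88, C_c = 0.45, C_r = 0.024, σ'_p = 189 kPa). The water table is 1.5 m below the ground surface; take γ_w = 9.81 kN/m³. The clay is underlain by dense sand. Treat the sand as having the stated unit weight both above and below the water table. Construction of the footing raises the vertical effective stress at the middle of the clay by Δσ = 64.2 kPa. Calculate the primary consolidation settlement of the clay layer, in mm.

Mid-depth of clay below the ground surface: z = 2.4 + 4.4/2 = 4.6 m.
Total vertical stress at mid-clay: σ_v = 19.7×2.4 + 18.4×2.2 = 87.76 kPa.
Pore pressure: u = 9.81×(4.6 − 1.5) = 30.411 kPa.
Initial effective stress: σ'_0 = σ_v − u = 87.76 − 30.411 = 57.349 kPa.
Final effective stress: σ'_f = 57.349 + 64.2 = 121.55 kPa.
σ'_f = 121.55 ≤ σ'_p = 189 kPa, so the clay remains overconsolidated and only the recompression index applies:
S_c = C_r·H/(1+e₀)·log₁₀(σ'_f/σ'_0) = 0.024×4.4/1.88×log₁₀(121.55/57.349)
    = 0.05617 × 0.32623 = 0.01832 m

S_c ≈ 18.3 mm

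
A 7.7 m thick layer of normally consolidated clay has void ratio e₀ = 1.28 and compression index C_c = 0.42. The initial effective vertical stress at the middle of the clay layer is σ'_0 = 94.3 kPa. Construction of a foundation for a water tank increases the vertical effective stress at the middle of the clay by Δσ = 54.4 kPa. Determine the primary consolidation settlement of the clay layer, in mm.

Final effective stress: σ'_f = σ'_0 + Δσ = 94.3 + 54.4 = 148.7 kPa.
Normally consolidated clay, so the full stress increment lies on the virgin compression line:
S_c = C_c·H/(1+e₀)·log₁₀(σ'_f/σ'_0) = 0.42×7.7/(1+1.28)×log₁₀(148.7/94.3)
    = 1.4184 × 0.1978 = 0.2806 m

S_c ≈ 281 mm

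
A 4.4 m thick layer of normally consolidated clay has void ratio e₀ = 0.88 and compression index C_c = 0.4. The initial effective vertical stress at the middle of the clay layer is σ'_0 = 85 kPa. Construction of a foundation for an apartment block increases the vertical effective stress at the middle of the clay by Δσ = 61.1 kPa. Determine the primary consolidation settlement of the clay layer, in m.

Final effective stress: σ'_f = σ'_0 + Δσ = 85 + 61.1 = 146.1 kPa.
Normally consolidated clay, so the full stress increment lies on the virgin compression line:
S_c = C_c·H/(1+e₀)·log₁₀(σ'_f/σ'_0) = 0.4×4.4/(1+0.88)×log₁₀(146.1/85)
    = 0.93617 × 0.23523 = 0.2202 m

S_c ≈ 0.22 m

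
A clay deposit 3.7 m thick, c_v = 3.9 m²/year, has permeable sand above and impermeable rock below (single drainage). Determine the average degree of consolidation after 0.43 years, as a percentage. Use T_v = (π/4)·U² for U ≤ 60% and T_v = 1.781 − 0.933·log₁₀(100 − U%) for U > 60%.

U ≈ 39.5 %

Drainage path length: H_d = H = 3.7 m (single drainage).
T_v = c_v·t/H_d² = 3.9×0.43/3.7² = 0.1225.
T_v = 0.1225 corresponds to the U ≤ 60% branch:
U = √(4T_v/π) = 0.3949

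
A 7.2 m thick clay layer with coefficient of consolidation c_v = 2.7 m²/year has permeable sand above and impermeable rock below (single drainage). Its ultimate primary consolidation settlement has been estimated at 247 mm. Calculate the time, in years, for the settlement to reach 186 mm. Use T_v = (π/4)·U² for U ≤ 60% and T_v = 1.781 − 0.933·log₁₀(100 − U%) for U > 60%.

t ≈ 9.25 years

Drainage path length: H_d = H = 7.2 m (single drainage).
U = S(t)/S_ult = 186/247 = 0.753.
U > 60%: T_v = 1.781 − 0.933·log₁₀(100 − 75.304) = 0.48167.
t = T_v·H_d²/c_v = 0.48167×7.2²/2.7 = 9.248 years.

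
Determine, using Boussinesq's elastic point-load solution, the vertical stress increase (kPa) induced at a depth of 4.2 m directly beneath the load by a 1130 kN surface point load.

Boussinesq vertical stress below a point load on an elastic half-space:
Δσ_z = 3P/(2πz²) · [1 + (r/z)²]^(−5/2)
r/z = 0/4.2 = 0; [1+(r/z)²]^(−5/2) = 1.
Δσ_z = 3×1130/(2π×4.2²) × 1 = 30.586 × 1 = 30.59 kPa

Δσ_z ≈ 30.6 kPa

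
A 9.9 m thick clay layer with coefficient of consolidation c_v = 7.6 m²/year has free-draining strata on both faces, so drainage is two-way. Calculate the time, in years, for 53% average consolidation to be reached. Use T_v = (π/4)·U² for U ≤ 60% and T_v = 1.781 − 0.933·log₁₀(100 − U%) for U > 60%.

Drainage path length: H_d = H/2 = 4.95 m (double drainage).
U ≤ 60%: T_v = (π/4)·U² = (π/4)×0.53² = 0.22062.
t = T_v·H_d²/c_v = 0.22062×4.95²/7.6 = 0.7113 years.

t ≈ 0.711 years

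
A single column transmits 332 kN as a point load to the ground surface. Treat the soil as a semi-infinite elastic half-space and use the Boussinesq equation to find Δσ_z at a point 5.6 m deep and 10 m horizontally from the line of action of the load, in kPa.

Δσ_z ≈ 0.141 kPa

Boussinesq vertical stress below a point load on an elastic half-space:
Δσ_z = 3P/(2πz²) · [1 + (r/z)²]^(−5/2)
r/z = 10/5.6 = 1.7857; [1+(r/z)²]^(−5/2) = 0.027847.
Δσ_z = 3×332/(2π×5.6²) × 0.027847 = 5.0548 × 0.027847 = 0.1408 kPa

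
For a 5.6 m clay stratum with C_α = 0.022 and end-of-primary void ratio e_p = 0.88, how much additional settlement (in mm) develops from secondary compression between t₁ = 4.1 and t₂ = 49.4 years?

S_s ≈ 70.8 mm

Secondary compression: S_s = C_α·H/(1+e_p)·log₁₀(t₂/t₁)
S_s = 0.022×5.6/(1+0.88)×log₁₀(49.4/4.1)
    = 0.06553 × 1.081 = 0.07084 m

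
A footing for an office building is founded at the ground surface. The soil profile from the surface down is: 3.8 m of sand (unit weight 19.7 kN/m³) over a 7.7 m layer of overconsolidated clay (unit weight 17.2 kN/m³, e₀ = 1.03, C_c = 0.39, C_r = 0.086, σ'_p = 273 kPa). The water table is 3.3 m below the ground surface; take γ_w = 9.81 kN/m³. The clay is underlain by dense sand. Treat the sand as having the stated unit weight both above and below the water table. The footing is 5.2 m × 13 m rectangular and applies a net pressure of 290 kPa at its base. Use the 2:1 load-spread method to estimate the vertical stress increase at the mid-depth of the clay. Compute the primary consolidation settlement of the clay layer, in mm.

S_c ≈ 79.3 mm

Mid-depth of clay below the ground surface: z = 3.8 + 7.7/2 = 7.65 m.
Total vertical stress at mid-clay: σ_v = 19.7×3.8 + 17.2×3.85 = 141.08 kPa.
Pore pressure: u = 9.81×(7.65 − 3.3) = 42.673 kPa.
Initial effective stress: σ'_0 = σ_v − u = 141.08 − 42.673 = 98.407 kPa.
Stress increase at mid-clay by the 2:1 spreading method:
Δσ = qBL/((B+z)(L+z)) = 290×5.2×13/((5.2+7.65)(13+7.65)) = 73.879 kPa
Final effective stress: σ'_f = 98.407 + 73.879 = 172.29 kPa.
σ'_f = 172.29 ≤ σ'_p = 273 kPa, so the clay remains overconsolidated and only the recompression index applies:
S_c = C_r·H/(1+e₀)·log₁₀(σ'_f/σ'_0) = 0.086×7.7/2.03×log₁₀(172.29/98.407)
    = 0.32621 × 0.24323 = 0.07934 m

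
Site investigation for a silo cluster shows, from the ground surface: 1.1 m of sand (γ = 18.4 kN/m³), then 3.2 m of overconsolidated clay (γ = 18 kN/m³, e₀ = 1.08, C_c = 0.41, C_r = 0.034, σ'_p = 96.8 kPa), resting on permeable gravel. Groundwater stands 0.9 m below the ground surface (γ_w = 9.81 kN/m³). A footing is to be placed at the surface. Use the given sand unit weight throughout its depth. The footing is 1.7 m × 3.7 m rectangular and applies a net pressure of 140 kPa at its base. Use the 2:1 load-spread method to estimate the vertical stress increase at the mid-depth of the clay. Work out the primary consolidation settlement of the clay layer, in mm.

S_c ≈ 15.7 mm

Mid-depth of clay below the ground surface: z = 1.1 + 3.2/2 = 2.7 m.
Total vertical stress at mid-clay: σ_v = 18.4×1.1 + 18×1.6 = 49.04 kPa.
Pore pressure: u = 9.81×(2.7 − 0.9) = 17.658 kPa.
Initial effective stress: σ'_0 = σ_v − u = 49.04 − 17.658 = 31.382 kPa.
Stress increase at mid-clay by the 2:1 spreading method:
Δσ = qBL/((B+z)(L+z)) = 140×1.7×3.7/((1.7+2.7)(3.7+2.7)) = 31.271 kPa
Final effective stress: σ'_f = 31.382 + 31.271 = 62.653 kPa.
σ'_f = 62.653 ≤ σ'_p = 96.8 kPa, so the clay remains overconsolidated and only the recompression index applies:
S_c = C_r·H/(1+e₀)·log₁₀(σ'_f/σ'_0) = 0.034×3.2/2.08×log₁₀(62.653/31.382)
    = 0.052309 × 0.30026 = 0.01571 m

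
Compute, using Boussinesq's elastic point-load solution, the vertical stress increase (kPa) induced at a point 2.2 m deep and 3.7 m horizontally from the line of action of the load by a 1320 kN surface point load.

Boussinesq vertical stress below a point load on an elastic half-space:
Δσ_z = 3P/(2πz²) · [1 + (r/z)²]^(−5/2)
r/z = 3.7/2.2 = 1.6818; [1+(r/z)²]^(−5/2) = 0.034868.
Δσ_z = 3×1320/(2π×2.2²) × 0.034868 = 130.22 × 0.034868 = 4.541 kPa

Δσ_z ≈ 4.54 kPa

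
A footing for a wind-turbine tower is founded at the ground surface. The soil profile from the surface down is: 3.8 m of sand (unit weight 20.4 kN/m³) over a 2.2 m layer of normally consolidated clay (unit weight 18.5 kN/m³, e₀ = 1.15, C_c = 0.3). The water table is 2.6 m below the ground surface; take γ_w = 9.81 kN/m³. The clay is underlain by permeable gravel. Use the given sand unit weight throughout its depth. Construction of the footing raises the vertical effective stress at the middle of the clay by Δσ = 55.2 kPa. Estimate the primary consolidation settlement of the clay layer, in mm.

Mid-depth of clay below the ground surface: z = 3.8 + 2.2/2 = 4.9 m.
Total vertical stress at mid-clay: σ_v = 20.4×3.8 + 18.5×1.1 = 97.87 kPa.
Pore pressure: u = 9.81×(4.9 − 2.6) = 22.563 kPa.
Initial effective stress: σ'_0 = σ_v − u = 97.87 − 22.563 = 75.307 kPa.
Final effective stress: σ'_f = σ'_0 + Δσ = 75.307 + 55.2 = 130.51 kPa.
Normally consolidated clay, so the full stress increment lies on the virgin compression line:
S_c = C_c·H/(1+e₀)·log₁₀(σ'_f/σ'_0) = 0.3×2.2/(1+1.15)×log₁₀(130.51/75.307)
    = 0.30698 × 0.23881 = 0.07331 m

S_c ≈ 73.3 mm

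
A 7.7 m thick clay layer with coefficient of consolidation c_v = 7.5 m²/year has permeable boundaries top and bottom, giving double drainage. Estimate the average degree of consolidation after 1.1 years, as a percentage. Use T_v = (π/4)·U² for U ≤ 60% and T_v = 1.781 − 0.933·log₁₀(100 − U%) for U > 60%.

Drainage path length: H_d = H/2 = 3.85 m (double drainage).
T_v = c_v·t/H_d² = 7.5×1.1/3.85² = 0.55659.
T_v = 0.55659 corresponds to the U > 60% branch:
U = 1 − 10^((1.781 − T_v)/0.933)/100 = 0.7947

U ≈ 79.5 %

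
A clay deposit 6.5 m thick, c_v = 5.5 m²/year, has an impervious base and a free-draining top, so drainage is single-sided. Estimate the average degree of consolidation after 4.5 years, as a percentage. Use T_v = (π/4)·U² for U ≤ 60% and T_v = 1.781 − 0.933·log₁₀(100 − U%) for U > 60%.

Drainage path length: H_d = H = 6.5 m (single drainage).
T_v = c_v·t/H_d² = 5.5×4.5/6.5² = 0.5858.
T_v = 0.5858 corresponds to the U > 60% branch:
U = 1 − 10^((1.781 − T_v)/0.933)/100 = 0.809

U ≈ 80.9 %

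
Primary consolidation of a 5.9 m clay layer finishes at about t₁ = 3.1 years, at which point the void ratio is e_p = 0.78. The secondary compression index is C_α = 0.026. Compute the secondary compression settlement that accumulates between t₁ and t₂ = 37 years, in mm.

S_s ≈ 92.8 mm

Secondary compression: S_s = C_α·H/(1+e_p)·log₁₀(t₂/t₁)
S_s = 0.026×5.9/(1+0.78)×log₁₀(37/3.1)
    = 0.08618 × 1.077 = 0.0928 m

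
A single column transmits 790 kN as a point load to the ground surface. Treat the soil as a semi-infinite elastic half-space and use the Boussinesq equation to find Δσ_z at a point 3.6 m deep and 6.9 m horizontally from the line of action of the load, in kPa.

Boussinesq vertical stress below a point load on an elastic half-space:
Δσ_z = 3P/(2πz²) · [1 + (r/z)²]^(−5/2)
r/z = 6.9/3.6 = 1.9167; [1+(r/z)²]^(−5/2) = 0.021177.
Δσ_z = 3×790/(2π×3.6²) × 0.021177 = 29.105 × 0.021177 = 0.6164 kPa

Δσ_z ≈ 0.616 kPa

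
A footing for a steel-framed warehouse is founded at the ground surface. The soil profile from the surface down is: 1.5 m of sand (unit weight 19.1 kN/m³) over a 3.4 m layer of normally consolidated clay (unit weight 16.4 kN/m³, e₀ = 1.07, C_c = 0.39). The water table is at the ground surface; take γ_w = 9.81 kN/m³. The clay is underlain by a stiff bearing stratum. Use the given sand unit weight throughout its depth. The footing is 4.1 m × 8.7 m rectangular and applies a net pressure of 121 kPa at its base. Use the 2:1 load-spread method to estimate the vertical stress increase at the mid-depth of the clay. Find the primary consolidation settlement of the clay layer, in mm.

Mid-depth of clay below the ground surface: z = 1.5 + 3.4/2 = 3.2 m.
Total vertical stress at mid-clay: σ_v = 19.1×1.5 + 16.4×1.7 = 56.53 kPa.
Pore pressure: u = 9.81×(3.2 − 0) = 31.392 kPa.
Initial effective stress: σ'_0 = σ_v − u = 56.53 − 31.392 = 25.138 kPa.
Stress increase at mid-clay by the 2:1 spreading method:
Δσ = qBL/((B+z)(L+z)) = 121×4.1×8.7/((4.1+3.2)(8.7+3.2)) = 49.684 kPa
Final effective stress: σ'_f = σ'_0 + Δσ = 25.138 + 49.684 = 74.822 kPa.
Normally consolidated clay, so the full stress increment lies on the virgin compression line:
S_c = C_c·H/(1+e₀)·log₁₀(σ'_f/σ'_0) = 0.39×3.4/(1+1.07)×log₁₀(74.822/25.138)
    = 0.64058 × 0.4737 = 0.3034 m

S_c ≈ 303 mm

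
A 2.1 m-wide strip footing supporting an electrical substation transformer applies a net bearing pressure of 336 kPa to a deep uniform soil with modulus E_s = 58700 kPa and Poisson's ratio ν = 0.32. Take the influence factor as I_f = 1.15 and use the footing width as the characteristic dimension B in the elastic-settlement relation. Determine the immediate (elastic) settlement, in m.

S_e ≈ 0.0124 m

Immediate (elastic) settlement: S_e = q·B·(1−ν²)/E_s · I_f.
S_e = 336 × 2.1 × (1 − 0.32²) / 58700 × 1.15
    = 336 × 2.1 × 0.8976 / 58700 × 1.15
    = 0.01241 m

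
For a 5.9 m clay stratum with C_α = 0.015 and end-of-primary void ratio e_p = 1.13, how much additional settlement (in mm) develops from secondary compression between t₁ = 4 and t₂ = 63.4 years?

S_s ≈ 49.9 mm

Secondary compression: S_s = C_α·H/(1+e_p)·log₁₀(t₂/t₁)
S_s = 0.015×5.9/(1+1.13)×log₁₀(63.4/4)
    = 0.04155 × 1.2 = 0.04986 m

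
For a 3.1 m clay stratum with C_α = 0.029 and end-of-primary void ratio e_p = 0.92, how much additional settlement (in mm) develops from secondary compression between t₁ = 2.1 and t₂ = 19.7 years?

Secondary compression: S_s = C_α·H/(1+e_p)·log₁₀(t₂/t₁)
S_s = 0.029×3.1/(1+0.92)×log₁₀(19.7/2.1)
    = 0.04682 × 0.9722 = 0.04552 m

S_s ≈ 45.5 mm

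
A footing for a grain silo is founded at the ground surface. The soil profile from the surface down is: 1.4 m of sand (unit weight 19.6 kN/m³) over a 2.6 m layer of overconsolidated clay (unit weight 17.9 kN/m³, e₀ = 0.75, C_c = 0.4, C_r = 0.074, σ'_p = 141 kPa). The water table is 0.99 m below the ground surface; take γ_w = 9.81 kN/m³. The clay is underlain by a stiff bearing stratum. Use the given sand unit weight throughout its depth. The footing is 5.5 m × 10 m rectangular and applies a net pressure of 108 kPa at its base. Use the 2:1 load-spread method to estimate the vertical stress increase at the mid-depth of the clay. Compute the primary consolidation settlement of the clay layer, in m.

Mid-depth of clay below the ground surface: z = 1.4 + 2.6/2 = 2.7 m.
Total vertical stress at mid-clay: σ_v = 19.6×1.4 + 17.9×1.3 = 50.71 kPa.
Pore pressure: u = 9.81×(2.7 − 0.99) = 16.775 kPa.
Initial effective stress: σ'_0 = σ_v − u = 50.71 − 16.775 = 33.935 kPa.
Stress increase at mid-clay by the 2:1 spreading method:
Δσ = qBL/((B+z)(L+z)) = 108×5.5×10/((5.5+2.7)(10+2.7)) = 57.039 kPa
Final effective stress: σ'_f = 33.935 + 57.039 = 90.974 kPa.
σ'_f = 90.974 ≤ σ'_p = 141 kPa, so the clay remains overconsolidated and only the recompression index applies:
S_c = C_r·H/(1+e₀)·log₁₀(σ'_f/σ'_0) = 0.074×2.6/1.75×log₁₀(90.974/33.935)
    = 0.10994 × 0.42827 = 0.04708 m

S_c ≈ 0.0471 m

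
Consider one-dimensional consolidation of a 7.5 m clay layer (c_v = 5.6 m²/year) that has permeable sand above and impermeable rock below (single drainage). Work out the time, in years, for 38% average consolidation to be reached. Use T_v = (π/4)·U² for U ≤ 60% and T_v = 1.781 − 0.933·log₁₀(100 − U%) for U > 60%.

Drainage path length: H_d = H = 7.5 m (single drainage).
U ≤ 60%: T_v = (π/4)·U² = (π/4)×0.38² = 0.11341.
t = T_v·H_d²/c_v = 0.11341×7.5²/5.6 = 1.139 years.

t ≈ 1.14 years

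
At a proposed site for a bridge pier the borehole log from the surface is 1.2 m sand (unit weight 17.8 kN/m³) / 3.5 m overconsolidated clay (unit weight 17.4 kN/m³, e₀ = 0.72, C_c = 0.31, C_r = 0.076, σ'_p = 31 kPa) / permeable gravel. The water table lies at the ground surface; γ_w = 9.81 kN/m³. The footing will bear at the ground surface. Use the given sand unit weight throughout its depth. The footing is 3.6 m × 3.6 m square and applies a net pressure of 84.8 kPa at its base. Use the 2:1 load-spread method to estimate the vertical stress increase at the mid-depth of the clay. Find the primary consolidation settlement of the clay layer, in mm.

S_c ≈ 143 mm

Mid-depth of clay below the ground surface: z = 1.2 + 3.5/2 = 2.95 m.
Total vertical stress at mid-clay: σ_v = 17.8×1.2 + 17.4×1.75 = 51.81 kPa.
Pore pressure: u = 9.81×(2.95 − 0) = 28.94 kPa.
Initial effective stress: σ'_0 = σ_v − u = 51.81 − 28.94 = 22.87 kPa.
Stress increase at mid-clay by the 2:1 spreading method:
Δσ = qBL/((B+z)(L+z)) = 84.8×3.6×3.6/((3.6+2.95)(3.6+2.95)) = 25.616 kPa
Final effective stress: σ'_f = 22.87 + 25.616 = 48.486 kPa.
σ'_f = 48.486 > σ'_p = 31 kPa, so the stress path crosses the preconsolidation pressure — recompression up to σ'_p, then virgin compression beyond:
S_c = H/(1+e₀)·[C_r·log₁₀(σ'_p/σ'_0) + C_c·log₁₀(σ'_f/σ'_p)]
    = 3.5/1.72 × [0.076×log₁₀(31/22.87) + 0.31×log₁₀(48.486/31)]
    = 2.0349 × [0.010039 + 0.060219] = 0.143 m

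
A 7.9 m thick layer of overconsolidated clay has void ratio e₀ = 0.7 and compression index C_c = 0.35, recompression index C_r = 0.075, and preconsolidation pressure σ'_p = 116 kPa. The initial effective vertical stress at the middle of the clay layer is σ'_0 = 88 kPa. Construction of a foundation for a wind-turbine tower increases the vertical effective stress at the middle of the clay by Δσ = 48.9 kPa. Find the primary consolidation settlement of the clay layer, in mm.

Final effective stress: σ'_f = 88 + 48.9 = 136.9 kPa.
σ'_f = 136.9 > σ'_p = 116 kPa, so the stress path crosses the preconsolidation pressure — recompression up to σ'_p, then virgin compression beyond:
S_c = H/(1+e₀)·[C_r·log₁₀(σ'_p/σ'_0) + C_c·log₁₀(σ'_f/σ'_p)]
    = 7.9/1.7 × [0.075×log₁₀(116/88) + 0.35×log₁₀(136.9/116)]
    = 4.6471 × [0.0089981 + 0.025181] = 0.1588 m

S_c ≈ 159 mm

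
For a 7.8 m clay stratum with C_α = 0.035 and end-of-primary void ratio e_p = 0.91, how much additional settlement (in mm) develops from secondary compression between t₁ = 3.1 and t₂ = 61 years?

Secondary compression: S_s = C_α·H/(1+e_p)·log₁₀(t₂/t₁)
S_s = 0.035×7.8/(1+0.91)×log₁₀(61/3.1)
    = 0.1429 × 1.294 = 0.1849 m

S_s ≈ 185 mm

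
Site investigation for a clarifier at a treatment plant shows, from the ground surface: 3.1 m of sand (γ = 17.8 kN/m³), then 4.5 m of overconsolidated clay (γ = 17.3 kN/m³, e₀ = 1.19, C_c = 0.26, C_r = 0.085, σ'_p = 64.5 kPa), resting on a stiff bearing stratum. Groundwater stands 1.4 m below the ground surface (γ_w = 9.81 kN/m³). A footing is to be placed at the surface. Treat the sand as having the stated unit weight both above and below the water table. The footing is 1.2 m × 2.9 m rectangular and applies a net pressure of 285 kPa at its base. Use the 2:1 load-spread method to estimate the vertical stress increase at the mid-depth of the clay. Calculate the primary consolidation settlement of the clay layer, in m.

Mid-depth of clay below the ground surface: z = 3.1 + 4.5/2 = 5.35 m.
Total vertical stress at mid-clay: σ_v = 17.8×3.1 + 17.3×2.25 = 94.105 kPa.
Pore pressure: u = 9.81×(5.35 − 1.4) = 38.75 kPa.
Initial effective stress: σ'_0 = σ_v − u = 94.105 − 38.75 = 55.355 kPa.
Stress increase at mid-clay by the 2:1 spreading method:
Δσ = qBL/((B+z)(L+z)) = 285×1.2×2.9/((1.2+5.35)(2.9+5.35)) = 18.354 kPa
Final effective stress: σ'_f = 55.355 + 18.354 = 73.709 kPa.
σ'_f = 73.709 > σ'_p = 64.5 kPa, so the stress path crosses the preconsolidation pressure — recompression up to σ'_p, then virgin compression beyond:
S_c = H/(1+e₀)·[C_r·log₁₀(σ'_p/σ'_0) + C_c·log₁₀(σ'_f/σ'_p)]
    = 4.5/2.19 × [0.085×log₁₀(64.5/55.355) + 0.26×log₁₀(73.709/64.5)]
    = 2.0548 × [0.0056442 + 0.01507] = 0.04256 m

S_c ≈ 0.0426 m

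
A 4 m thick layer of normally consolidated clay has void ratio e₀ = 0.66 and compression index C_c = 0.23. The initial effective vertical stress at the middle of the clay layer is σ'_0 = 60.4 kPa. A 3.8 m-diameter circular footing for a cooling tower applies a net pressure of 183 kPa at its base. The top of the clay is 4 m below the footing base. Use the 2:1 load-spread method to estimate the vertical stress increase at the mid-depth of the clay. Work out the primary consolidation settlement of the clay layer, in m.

Mid-depth of clay below the footing base: z = 4 + 4/2 = 6 m.
Stress increase at mid-clay by the 2:1 spreading method:
Δσ ≈ qD²/(D+z)² = 183×3.8²/(3.8+6)² = 27.515 kPa
Final effective stress: σ'_f = σ'_0 + Δσ = 60.4 + 27.515 = 87.915 kPa.
Normally consolidated clay, so the full stress increment lies on the virgin compression line:
S_c = C_c·H/(1+e₀)·log₁₀(σ'_f/σ'_0) = 0.23×4/(1+0.66)×log₁₀(87.915/60.4)
    = 0.55422 × 0.16303 = 0.09035 m

S_c ≈ 0.0904 m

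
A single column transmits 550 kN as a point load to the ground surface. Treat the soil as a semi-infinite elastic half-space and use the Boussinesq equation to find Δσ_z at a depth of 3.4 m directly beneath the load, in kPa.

Δσ_z ≈ 22.7 kPa

Boussinesq vertical stress below a point load on an elastic half-space:
Δσ_z = 3P/(2πz²) · [1 + (r/z)²]^(−5/2)
r/z = 0/3.4 = 0; [1+(r/z)²]^(−5/2) = 1.
Δσ_z = 3×550/(2π×3.4²) × 1 = 22.717 × 1 = 22.72 kPa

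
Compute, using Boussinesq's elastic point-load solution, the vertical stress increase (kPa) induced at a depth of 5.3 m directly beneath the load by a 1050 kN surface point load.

Δσ_z ≈ 17.8 kPa

Boussinesq vertical stress below a point load on an elastic half-space:
Δσ_z = 3P/(2πz²) · [1 + (r/z)²]^(−5/2)
r/z = 0/5.3 = 0; [1+(r/z)²]^(−5/2) = 1.
Δσ_z = 3×1050/(2π×5.3²) × 1 = 17.848 × 1 = 17.85 kPa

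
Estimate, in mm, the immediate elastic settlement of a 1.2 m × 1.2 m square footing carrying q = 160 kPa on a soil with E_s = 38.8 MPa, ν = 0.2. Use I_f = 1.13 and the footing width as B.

S_e ≈ 5.37 mm

Immediate (elastic) settlement: S_e = q·B·(1−ν²)/E_s · I_f.
E_s = 38.8 MPa = 38800 kPa.
S_e = 160 × 1.2 × (1 − 0.2²) / 38800 × 1.13
    = 160 × 1.2 × 0.96 / 38800 × 1.13
    = 0.005368 m = 5.368 mm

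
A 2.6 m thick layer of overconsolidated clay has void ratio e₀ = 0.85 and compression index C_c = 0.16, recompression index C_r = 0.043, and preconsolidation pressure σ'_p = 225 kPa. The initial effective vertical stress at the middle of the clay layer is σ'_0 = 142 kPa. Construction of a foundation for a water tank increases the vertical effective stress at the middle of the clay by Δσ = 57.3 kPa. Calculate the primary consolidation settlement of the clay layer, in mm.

Final effective stress: σ'_f = 142 + 57.3 = 199.3 kPa.
σ'_f = 199.3 ≤ σ'_p = 225 kPa, so the clay remains overconsolidated and only the recompression index applies:
S_c = C_r·H/(1+e₀)·log₁₀(σ'_f/σ'_0) = 0.043×2.6/1.85×log₁₀(199.3/142)
    = 0.060432 × 0.14722 = 0.008897 m

S_c ≈ 8.9 mm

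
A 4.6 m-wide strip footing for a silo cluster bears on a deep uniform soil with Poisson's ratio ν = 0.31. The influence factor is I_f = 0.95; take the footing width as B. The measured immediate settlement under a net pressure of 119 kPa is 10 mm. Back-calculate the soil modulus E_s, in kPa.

E_s ≈ 47000 kPa

S_e = q·B·(1−ν²)/E_s · I_f  ⇒  E_s = q·B·(1−ν²)·I_f / S_e.
E_s = 119 × 4.6 × 0.9039 × 0.95 / 0.01 = 47010 kPa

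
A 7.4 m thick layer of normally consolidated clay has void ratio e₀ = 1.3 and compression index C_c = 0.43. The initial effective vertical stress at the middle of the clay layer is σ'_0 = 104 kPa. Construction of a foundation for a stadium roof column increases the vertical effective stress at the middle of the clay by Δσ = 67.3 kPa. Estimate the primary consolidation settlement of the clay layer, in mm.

S_c ≈ 300 mm

Final effective stress: σ'_f = σ'_0 + Δσ = 104 + 67.3 = 171.3 kPa.
Normally consolidated clay, so the full stress increment lies on the virgin compression line:
S_c = C_c·H/(1+e₀)·log₁₀(σ'_f/σ'_0) = 0.43×7.4/(1+1.3)×log₁₀(171.3/104)
    = 1.3835 × 0.21672 = 0.2998 m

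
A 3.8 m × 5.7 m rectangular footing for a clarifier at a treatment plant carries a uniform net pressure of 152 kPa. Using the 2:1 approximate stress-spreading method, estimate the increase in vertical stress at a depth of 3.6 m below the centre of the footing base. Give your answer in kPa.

Δσ_z ≈ 47.8 kPa

By the 2:1 method the load spreads at 1 horizontal : 2 vertical, so at depth z the loaded area has grown by z in each plan dimension:
Δσ = qBL/((B+z)(L+z)) = 152×3.8×5.7/((3.8+3.6)(5.7+3.6)) = 47.84 kPa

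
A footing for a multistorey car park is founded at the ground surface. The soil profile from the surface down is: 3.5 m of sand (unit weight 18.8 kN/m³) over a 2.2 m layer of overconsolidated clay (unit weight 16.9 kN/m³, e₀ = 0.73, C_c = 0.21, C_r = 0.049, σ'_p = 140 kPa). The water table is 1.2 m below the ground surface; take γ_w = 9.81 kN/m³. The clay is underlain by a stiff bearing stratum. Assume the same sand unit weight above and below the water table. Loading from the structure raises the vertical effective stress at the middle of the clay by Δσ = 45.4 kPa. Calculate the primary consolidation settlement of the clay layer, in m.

S_c ≈ 0.0172 m

Mid-depth of clay below the ground surface: z = 3.5 + 2.2/2 = 4.6 m.
Total vertical stress at mid-clay: σ_v = 18.8×3.5 + 16.9×1.1 = 84.39 kPa.
Pore pressure: u = 9.81×(4.6 − 1.2) = 33.354 kPa.
Initial effective stress: σ'_0 = σ_v − u = 84.39 − 33.354 = 51.036 kPa.
Final effective stress: σ'_f = 51.036 + 45.4 = 96.436 kPa.
σ'_f = 96.436 ≤ σ'_p = 140 kPa, so the clay remains overconsolidated and only the recompression index applies:
S_c = C_r·H/(1+e₀)·log₁₀(σ'_f/σ'_0) = 0.049×2.2/1.73×log₁₀(96.436/51.036)
    = 0.062313 × 0.27636 = 0.01722 m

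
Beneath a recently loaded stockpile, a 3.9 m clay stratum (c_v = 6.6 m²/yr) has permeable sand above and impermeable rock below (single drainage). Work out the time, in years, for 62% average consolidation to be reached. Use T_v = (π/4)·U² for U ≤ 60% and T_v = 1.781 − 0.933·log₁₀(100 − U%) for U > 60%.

t ≈ 0.708 years

Drainage path length: H_d = H = 3.9 m (single drainage).
U > 60%: T_v = 1.781 − 0.933·log₁₀(100 − 62) = 0.30706.
t = T_v·H_d²/c_v = 0.30706×3.9²/6.6 = 0.7076 years.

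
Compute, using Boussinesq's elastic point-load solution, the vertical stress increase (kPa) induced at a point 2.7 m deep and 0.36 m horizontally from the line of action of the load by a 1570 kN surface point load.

Δσ_z ≈ 98.4 kPa

Boussinesq vertical stress below a point load on an elastic half-space:
Δσ_z = 3P/(2πz²) · [1 + (r/z)²]^(−5/2)
r/z = 0.36/2.7 = 0.13333; [1+(r/z)²]^(−5/2) = 0.9569.
Δσ_z = 3×1570/(2π×2.7²) × 0.9569 = 102.83 × 0.9569 = 98.4 kPa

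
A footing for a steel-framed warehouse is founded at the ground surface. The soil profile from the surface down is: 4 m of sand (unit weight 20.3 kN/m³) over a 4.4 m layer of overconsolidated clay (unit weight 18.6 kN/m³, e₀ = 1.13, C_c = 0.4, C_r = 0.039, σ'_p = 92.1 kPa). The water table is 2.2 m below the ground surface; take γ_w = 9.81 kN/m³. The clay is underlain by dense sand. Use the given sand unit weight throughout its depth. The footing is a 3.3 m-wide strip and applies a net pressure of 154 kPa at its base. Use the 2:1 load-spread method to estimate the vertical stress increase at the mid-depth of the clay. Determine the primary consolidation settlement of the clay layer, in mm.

Mid-depth of clay below the ground surface: z = 4 + 4.4/2 = 6.2 m.
Total vertical stress at mid-clay: σ_v = 20.3×4 + 18.6×2.2 = 122.12 kPa.
Pore pressure: u = 9.81×(6.2 − 2.2) = 39.24 kPa.
Initial effective stress: σ'_0 = σ_v − u = 122.12 − 39.24 = 82.88 kPa.
Stress increase at mid-clay by the 2:1 spreading method:
Δσ = qB/(B+z) = 154×3.3/(3.3+6.2) = 53.495 kPa
Final effective stress: σ'_f = 82.88 + 53.495 = 136.38 kPa.
σ'_f = 136.38 > σ'_p = 92.1 kPa, so the stress path crosses the preconsolidation pressure — recompression up to σ'_p, then virgin compression beyond:
S_c = H/(1+e₀)·[C_r·log₁₀(σ'_p/σ'_0) + C_c·log₁₀(σ'_f/σ'_p)]
    = 4.4/2.13 × [0.039×log₁₀(92.1/82.88) + 0.4×log₁₀(136.38/92.1)]
    = 2.0657 × [0.0017866 + 0.068196] = 0.1446 m

S_c ≈ 145 mm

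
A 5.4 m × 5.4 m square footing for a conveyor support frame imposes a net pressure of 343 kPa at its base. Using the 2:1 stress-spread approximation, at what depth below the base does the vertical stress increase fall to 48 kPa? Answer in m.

z ≈ 9.04 m

2:1 spreading — at depth z the loaded area has grown by z in each plan dimension:
qB²/(B+z)² = Δσ_z ⇒ z = B(√(q/Δσ_z) − 1) = 5.4×(√(343/48) − 1) = 9.035 m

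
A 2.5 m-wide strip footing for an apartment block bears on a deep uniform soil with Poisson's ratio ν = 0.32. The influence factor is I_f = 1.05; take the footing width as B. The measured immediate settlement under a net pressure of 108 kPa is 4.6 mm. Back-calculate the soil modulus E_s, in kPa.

E_s ≈ 55300 kPa

S_e = q·B·(1−ν²)/E_s · I_f  ⇒  E_s = q·B·(1−ν²)·I_f / S_e.
E_s = 108 × 2.5 × 0.8976 × 1.05 / 0.0046 = 55320 kPa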